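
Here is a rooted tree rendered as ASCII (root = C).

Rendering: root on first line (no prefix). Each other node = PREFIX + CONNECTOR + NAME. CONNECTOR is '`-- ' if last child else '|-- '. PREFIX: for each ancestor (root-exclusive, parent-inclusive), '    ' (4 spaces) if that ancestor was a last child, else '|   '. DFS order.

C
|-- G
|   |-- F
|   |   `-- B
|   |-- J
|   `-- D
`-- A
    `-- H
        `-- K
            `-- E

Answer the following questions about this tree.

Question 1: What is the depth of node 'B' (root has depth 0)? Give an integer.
Answer: 3

Derivation:
Path from root to B: C -> G -> F -> B
Depth = number of edges = 3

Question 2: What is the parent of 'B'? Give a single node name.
Scan adjacency: B appears as child of F

Answer: F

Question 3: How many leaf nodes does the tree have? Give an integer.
Leaves (nodes with no children): B, D, E, J

Answer: 4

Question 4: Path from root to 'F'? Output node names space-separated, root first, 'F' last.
Answer: C G F

Derivation:
Walk down from root: C -> G -> F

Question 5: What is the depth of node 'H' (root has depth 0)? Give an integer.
Path from root to H: C -> A -> H
Depth = number of edges = 2

Answer: 2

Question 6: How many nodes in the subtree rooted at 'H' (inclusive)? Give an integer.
Subtree rooted at H contains: E, H, K
Count = 3

Answer: 3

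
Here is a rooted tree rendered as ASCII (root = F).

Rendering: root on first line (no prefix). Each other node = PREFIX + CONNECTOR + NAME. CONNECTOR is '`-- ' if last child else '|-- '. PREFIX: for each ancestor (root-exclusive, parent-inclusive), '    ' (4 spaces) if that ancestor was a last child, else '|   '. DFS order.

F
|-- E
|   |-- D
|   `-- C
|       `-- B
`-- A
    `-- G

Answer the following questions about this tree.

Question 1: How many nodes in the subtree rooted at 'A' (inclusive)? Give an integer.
Subtree rooted at A contains: A, G
Count = 2

Answer: 2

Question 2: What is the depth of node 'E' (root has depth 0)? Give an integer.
Answer: 1

Derivation:
Path from root to E: F -> E
Depth = number of edges = 1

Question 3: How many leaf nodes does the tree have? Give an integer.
Answer: 3

Derivation:
Leaves (nodes with no children): B, D, G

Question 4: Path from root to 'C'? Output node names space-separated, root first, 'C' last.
Walk down from root: F -> E -> C

Answer: F E C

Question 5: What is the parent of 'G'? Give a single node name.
Scan adjacency: G appears as child of A

Answer: A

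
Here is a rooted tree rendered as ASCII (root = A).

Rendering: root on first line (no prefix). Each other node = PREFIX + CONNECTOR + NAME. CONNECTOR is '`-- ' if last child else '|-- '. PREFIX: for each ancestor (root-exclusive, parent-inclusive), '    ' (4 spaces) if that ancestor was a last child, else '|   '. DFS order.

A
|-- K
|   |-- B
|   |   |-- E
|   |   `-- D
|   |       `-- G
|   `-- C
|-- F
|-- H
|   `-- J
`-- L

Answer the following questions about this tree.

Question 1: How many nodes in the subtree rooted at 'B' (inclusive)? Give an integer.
Answer: 4

Derivation:
Subtree rooted at B contains: B, D, E, G
Count = 4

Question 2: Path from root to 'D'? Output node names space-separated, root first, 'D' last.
Walk down from root: A -> K -> B -> D

Answer: A K B D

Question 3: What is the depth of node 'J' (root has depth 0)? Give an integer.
Path from root to J: A -> H -> J
Depth = number of edges = 2

Answer: 2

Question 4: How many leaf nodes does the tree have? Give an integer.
Leaves (nodes with no children): C, E, F, G, J, L

Answer: 6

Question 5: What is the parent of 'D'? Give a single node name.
Scan adjacency: D appears as child of B

Answer: B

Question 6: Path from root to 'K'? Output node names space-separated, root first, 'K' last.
Answer: A K

Derivation:
Walk down from root: A -> K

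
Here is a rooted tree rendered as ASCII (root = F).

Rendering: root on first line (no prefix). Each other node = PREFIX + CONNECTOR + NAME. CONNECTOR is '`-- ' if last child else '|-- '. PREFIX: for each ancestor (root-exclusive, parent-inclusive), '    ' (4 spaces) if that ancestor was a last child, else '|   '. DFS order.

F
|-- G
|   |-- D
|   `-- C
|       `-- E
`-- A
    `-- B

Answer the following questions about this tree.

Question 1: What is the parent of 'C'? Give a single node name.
Scan adjacency: C appears as child of G

Answer: G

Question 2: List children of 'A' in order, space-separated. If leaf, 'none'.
Answer: B

Derivation:
Node A's children (from adjacency): B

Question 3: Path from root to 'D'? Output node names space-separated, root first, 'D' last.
Answer: F G D

Derivation:
Walk down from root: F -> G -> D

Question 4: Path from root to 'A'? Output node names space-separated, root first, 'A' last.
Walk down from root: F -> A

Answer: F A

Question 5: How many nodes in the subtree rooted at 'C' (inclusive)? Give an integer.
Subtree rooted at C contains: C, E
Count = 2

Answer: 2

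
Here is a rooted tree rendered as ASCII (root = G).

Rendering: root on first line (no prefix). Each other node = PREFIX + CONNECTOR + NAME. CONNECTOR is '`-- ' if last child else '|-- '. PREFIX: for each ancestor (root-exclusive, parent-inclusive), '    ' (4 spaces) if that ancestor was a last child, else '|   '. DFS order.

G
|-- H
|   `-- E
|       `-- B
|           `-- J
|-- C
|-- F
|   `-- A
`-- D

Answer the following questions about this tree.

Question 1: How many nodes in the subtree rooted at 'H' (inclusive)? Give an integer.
Subtree rooted at H contains: B, E, H, J
Count = 4

Answer: 4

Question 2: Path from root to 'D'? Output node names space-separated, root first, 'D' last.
Answer: G D

Derivation:
Walk down from root: G -> D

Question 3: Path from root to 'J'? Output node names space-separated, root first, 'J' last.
Walk down from root: G -> H -> E -> B -> J

Answer: G H E B J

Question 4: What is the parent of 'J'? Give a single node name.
Scan adjacency: J appears as child of B

Answer: B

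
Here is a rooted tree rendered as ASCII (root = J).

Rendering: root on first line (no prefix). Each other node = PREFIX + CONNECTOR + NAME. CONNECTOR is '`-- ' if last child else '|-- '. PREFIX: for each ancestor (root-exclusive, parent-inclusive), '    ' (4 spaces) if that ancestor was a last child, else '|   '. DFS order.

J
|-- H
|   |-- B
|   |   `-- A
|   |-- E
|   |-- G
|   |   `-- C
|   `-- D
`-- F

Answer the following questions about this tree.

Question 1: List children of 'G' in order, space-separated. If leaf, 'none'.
Answer: C

Derivation:
Node G's children (from adjacency): C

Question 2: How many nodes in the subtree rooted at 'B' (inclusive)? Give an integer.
Subtree rooted at B contains: A, B
Count = 2

Answer: 2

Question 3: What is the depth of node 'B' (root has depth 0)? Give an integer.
Answer: 2

Derivation:
Path from root to B: J -> H -> B
Depth = number of edges = 2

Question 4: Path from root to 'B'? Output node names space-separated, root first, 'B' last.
Walk down from root: J -> H -> B

Answer: J H B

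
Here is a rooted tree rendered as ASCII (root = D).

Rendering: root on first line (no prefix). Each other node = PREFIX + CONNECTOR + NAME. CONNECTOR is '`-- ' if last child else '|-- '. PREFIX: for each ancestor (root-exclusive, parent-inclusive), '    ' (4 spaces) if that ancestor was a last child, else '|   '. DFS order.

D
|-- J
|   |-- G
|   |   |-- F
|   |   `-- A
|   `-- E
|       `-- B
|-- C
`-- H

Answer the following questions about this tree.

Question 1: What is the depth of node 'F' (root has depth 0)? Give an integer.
Path from root to F: D -> J -> G -> F
Depth = number of edges = 3

Answer: 3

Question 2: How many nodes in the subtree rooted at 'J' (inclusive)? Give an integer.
Answer: 6

Derivation:
Subtree rooted at J contains: A, B, E, F, G, J
Count = 6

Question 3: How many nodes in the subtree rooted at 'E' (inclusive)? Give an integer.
Answer: 2

Derivation:
Subtree rooted at E contains: B, E
Count = 2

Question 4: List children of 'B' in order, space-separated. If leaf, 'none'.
Node B's children (from adjacency): (leaf)

Answer: none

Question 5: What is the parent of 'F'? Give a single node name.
Answer: G

Derivation:
Scan adjacency: F appears as child of G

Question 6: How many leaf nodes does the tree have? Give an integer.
Answer: 5

Derivation:
Leaves (nodes with no children): A, B, C, F, H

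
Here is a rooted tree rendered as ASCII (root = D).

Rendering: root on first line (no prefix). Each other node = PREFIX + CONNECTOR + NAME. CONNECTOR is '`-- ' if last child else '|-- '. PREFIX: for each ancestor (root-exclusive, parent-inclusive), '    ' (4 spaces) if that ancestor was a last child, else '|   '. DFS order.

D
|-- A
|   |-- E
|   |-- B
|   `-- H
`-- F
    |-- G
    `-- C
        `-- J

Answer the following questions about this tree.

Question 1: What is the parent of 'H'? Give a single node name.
Answer: A

Derivation:
Scan adjacency: H appears as child of A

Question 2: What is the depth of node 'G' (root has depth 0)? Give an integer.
Answer: 2

Derivation:
Path from root to G: D -> F -> G
Depth = number of edges = 2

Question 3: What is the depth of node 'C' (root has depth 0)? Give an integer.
Path from root to C: D -> F -> C
Depth = number of edges = 2

Answer: 2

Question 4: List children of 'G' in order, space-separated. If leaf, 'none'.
Node G's children (from adjacency): (leaf)

Answer: none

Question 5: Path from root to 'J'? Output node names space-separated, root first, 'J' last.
Walk down from root: D -> F -> C -> J

Answer: D F C J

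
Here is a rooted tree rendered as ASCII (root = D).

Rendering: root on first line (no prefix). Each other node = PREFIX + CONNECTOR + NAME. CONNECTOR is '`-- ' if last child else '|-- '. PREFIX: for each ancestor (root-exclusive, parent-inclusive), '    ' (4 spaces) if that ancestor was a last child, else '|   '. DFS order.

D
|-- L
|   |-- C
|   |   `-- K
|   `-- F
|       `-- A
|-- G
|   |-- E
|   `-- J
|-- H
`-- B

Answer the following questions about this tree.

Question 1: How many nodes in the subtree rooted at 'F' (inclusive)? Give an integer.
Answer: 2

Derivation:
Subtree rooted at F contains: A, F
Count = 2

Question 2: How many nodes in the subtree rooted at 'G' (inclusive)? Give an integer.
Answer: 3

Derivation:
Subtree rooted at G contains: E, G, J
Count = 3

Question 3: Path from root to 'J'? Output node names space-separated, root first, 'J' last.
Answer: D G J

Derivation:
Walk down from root: D -> G -> J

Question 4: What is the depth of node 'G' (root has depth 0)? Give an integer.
Path from root to G: D -> G
Depth = number of edges = 1

Answer: 1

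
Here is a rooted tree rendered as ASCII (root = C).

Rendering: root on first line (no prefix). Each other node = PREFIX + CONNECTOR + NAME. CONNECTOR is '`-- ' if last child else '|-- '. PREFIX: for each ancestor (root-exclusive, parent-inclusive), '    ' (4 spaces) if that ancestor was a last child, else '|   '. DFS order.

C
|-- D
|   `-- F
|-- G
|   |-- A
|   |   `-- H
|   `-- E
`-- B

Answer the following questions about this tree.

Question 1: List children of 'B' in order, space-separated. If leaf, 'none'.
Node B's children (from adjacency): (leaf)

Answer: none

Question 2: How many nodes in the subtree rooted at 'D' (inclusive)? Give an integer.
Answer: 2

Derivation:
Subtree rooted at D contains: D, F
Count = 2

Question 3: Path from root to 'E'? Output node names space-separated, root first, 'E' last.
Walk down from root: C -> G -> E

Answer: C G E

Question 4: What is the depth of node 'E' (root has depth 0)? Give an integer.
Answer: 2

Derivation:
Path from root to E: C -> G -> E
Depth = number of edges = 2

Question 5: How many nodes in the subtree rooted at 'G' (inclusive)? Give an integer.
Answer: 4

Derivation:
Subtree rooted at G contains: A, E, G, H
Count = 4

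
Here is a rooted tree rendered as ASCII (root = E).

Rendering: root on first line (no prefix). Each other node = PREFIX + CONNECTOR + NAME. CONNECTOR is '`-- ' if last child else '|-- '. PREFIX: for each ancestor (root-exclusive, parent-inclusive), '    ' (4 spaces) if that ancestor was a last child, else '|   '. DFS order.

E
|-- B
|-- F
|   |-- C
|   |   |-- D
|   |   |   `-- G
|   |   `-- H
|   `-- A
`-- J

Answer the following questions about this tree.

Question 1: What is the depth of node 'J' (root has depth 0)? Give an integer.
Path from root to J: E -> J
Depth = number of edges = 1

Answer: 1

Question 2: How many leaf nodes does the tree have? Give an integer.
Leaves (nodes with no children): A, B, G, H, J

Answer: 5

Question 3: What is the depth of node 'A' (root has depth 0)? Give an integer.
Path from root to A: E -> F -> A
Depth = number of edges = 2

Answer: 2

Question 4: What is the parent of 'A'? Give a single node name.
Answer: F

Derivation:
Scan adjacency: A appears as child of F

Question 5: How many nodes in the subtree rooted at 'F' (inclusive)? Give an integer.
Subtree rooted at F contains: A, C, D, F, G, H
Count = 6

Answer: 6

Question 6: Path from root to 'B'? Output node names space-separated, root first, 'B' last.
Answer: E B

Derivation:
Walk down from root: E -> B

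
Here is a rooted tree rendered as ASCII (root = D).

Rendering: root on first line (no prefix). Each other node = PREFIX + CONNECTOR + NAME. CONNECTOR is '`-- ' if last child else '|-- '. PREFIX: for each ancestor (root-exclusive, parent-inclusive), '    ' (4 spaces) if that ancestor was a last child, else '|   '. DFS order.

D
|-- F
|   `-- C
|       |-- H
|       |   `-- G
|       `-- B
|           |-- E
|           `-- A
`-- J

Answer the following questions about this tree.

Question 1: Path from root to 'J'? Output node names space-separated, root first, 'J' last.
Walk down from root: D -> J

Answer: D J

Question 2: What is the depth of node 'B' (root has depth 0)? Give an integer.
Answer: 3

Derivation:
Path from root to B: D -> F -> C -> B
Depth = number of edges = 3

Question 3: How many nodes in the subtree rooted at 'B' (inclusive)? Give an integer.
Answer: 3

Derivation:
Subtree rooted at B contains: A, B, E
Count = 3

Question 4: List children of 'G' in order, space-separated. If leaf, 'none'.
Node G's children (from adjacency): (leaf)

Answer: none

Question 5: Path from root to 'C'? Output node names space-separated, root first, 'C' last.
Answer: D F C

Derivation:
Walk down from root: D -> F -> C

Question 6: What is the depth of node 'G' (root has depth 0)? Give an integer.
Path from root to G: D -> F -> C -> H -> G
Depth = number of edges = 4

Answer: 4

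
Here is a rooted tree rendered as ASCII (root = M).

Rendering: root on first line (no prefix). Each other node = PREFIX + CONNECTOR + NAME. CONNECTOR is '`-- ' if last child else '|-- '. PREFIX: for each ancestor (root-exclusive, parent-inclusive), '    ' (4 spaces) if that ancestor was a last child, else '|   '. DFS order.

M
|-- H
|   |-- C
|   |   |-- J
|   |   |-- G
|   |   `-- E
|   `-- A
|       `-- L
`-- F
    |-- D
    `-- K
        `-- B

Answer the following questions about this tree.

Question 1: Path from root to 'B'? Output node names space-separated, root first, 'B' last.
Walk down from root: M -> F -> K -> B

Answer: M F K B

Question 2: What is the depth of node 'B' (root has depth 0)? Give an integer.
Answer: 3

Derivation:
Path from root to B: M -> F -> K -> B
Depth = number of edges = 3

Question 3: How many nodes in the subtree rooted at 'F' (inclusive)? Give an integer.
Answer: 4

Derivation:
Subtree rooted at F contains: B, D, F, K
Count = 4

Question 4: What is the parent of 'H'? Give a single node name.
Answer: M

Derivation:
Scan adjacency: H appears as child of M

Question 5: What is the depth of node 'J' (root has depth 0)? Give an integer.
Answer: 3

Derivation:
Path from root to J: M -> H -> C -> J
Depth = number of edges = 3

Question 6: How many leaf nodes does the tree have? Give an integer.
Answer: 6

Derivation:
Leaves (nodes with no children): B, D, E, G, J, L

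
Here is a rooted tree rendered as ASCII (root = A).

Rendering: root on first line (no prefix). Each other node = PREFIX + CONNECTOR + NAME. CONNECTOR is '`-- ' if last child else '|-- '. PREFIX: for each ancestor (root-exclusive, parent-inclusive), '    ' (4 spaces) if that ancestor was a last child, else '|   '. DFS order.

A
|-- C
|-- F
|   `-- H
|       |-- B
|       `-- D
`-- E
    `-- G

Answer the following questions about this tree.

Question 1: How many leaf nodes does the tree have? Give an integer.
Answer: 4

Derivation:
Leaves (nodes with no children): B, C, D, G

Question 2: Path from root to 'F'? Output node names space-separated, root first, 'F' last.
Walk down from root: A -> F

Answer: A F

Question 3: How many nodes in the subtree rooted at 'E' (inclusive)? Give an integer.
Subtree rooted at E contains: E, G
Count = 2

Answer: 2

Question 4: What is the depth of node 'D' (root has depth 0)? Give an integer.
Path from root to D: A -> F -> H -> D
Depth = number of edges = 3

Answer: 3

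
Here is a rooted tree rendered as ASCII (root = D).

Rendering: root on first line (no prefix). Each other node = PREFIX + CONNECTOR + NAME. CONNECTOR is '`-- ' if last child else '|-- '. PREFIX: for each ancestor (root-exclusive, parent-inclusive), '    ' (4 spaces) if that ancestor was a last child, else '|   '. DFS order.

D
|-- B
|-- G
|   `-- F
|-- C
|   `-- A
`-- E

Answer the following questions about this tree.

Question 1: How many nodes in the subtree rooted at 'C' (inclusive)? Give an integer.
Answer: 2

Derivation:
Subtree rooted at C contains: A, C
Count = 2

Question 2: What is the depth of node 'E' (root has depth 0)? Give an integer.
Answer: 1

Derivation:
Path from root to E: D -> E
Depth = number of edges = 1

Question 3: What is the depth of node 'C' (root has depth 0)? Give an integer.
Answer: 1

Derivation:
Path from root to C: D -> C
Depth = number of edges = 1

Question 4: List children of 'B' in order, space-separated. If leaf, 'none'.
Node B's children (from adjacency): (leaf)

Answer: none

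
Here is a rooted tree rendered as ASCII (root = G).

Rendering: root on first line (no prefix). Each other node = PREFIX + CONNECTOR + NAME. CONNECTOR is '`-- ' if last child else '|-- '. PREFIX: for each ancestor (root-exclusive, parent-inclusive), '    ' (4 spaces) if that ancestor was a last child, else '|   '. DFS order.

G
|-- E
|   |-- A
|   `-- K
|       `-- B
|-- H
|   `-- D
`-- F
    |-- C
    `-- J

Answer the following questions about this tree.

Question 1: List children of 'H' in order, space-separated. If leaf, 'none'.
Node H's children (from adjacency): D

Answer: D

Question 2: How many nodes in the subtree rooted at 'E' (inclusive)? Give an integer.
Answer: 4

Derivation:
Subtree rooted at E contains: A, B, E, K
Count = 4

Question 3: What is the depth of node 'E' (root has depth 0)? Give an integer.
Path from root to E: G -> E
Depth = number of edges = 1

Answer: 1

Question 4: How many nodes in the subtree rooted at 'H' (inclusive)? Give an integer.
Subtree rooted at H contains: D, H
Count = 2

Answer: 2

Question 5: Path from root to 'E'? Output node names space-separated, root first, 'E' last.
Answer: G E

Derivation:
Walk down from root: G -> E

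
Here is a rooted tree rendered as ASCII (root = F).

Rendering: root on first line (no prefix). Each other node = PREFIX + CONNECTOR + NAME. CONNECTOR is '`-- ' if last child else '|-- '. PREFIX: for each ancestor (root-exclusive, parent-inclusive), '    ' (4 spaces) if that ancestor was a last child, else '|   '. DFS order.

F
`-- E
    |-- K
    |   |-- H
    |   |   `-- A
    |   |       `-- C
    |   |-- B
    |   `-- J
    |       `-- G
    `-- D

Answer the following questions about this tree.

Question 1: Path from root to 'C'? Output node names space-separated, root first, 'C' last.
Answer: F E K H A C

Derivation:
Walk down from root: F -> E -> K -> H -> A -> C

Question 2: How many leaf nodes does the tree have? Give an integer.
Answer: 4

Derivation:
Leaves (nodes with no children): B, C, D, G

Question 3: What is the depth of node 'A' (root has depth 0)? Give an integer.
Path from root to A: F -> E -> K -> H -> A
Depth = number of edges = 4

Answer: 4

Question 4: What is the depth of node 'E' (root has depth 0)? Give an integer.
Path from root to E: F -> E
Depth = number of edges = 1

Answer: 1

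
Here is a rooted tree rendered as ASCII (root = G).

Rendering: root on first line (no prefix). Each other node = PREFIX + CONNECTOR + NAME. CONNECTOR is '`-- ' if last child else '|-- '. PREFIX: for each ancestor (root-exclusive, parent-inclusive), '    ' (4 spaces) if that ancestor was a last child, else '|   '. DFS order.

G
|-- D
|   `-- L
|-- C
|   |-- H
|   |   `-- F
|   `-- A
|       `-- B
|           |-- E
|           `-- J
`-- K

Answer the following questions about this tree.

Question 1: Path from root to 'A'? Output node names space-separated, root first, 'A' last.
Answer: G C A

Derivation:
Walk down from root: G -> C -> A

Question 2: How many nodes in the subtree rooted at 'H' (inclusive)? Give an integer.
Subtree rooted at H contains: F, H
Count = 2

Answer: 2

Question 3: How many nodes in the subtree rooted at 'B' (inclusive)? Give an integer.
Answer: 3

Derivation:
Subtree rooted at B contains: B, E, J
Count = 3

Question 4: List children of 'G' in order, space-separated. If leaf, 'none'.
Answer: D C K

Derivation:
Node G's children (from adjacency): D, C, K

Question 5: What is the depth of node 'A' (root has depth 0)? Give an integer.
Path from root to A: G -> C -> A
Depth = number of edges = 2

Answer: 2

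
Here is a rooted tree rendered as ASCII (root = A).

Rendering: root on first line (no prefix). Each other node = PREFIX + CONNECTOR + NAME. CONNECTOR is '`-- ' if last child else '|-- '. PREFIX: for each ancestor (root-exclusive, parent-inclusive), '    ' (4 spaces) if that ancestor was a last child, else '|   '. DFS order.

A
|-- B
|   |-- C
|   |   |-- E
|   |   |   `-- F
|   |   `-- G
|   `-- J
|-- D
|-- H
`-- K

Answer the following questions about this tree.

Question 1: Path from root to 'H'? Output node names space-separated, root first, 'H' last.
Walk down from root: A -> H

Answer: A H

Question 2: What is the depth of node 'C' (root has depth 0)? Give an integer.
Answer: 2

Derivation:
Path from root to C: A -> B -> C
Depth = number of edges = 2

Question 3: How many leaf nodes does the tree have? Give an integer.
Leaves (nodes with no children): D, F, G, H, J, K

Answer: 6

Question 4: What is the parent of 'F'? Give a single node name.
Answer: E

Derivation:
Scan adjacency: F appears as child of E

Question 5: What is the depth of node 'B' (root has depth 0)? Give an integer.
Path from root to B: A -> B
Depth = number of edges = 1

Answer: 1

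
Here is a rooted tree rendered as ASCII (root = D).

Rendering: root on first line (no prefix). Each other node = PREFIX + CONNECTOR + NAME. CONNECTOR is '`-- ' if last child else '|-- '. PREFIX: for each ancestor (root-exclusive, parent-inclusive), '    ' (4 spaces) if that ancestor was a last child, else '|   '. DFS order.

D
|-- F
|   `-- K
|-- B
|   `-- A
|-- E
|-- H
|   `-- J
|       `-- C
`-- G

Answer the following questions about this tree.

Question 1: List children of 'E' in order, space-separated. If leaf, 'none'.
Answer: none

Derivation:
Node E's children (from adjacency): (leaf)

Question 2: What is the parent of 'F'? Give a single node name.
Answer: D

Derivation:
Scan adjacency: F appears as child of D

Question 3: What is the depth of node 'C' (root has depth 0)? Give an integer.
Path from root to C: D -> H -> J -> C
Depth = number of edges = 3

Answer: 3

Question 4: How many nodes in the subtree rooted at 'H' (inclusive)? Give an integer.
Subtree rooted at H contains: C, H, J
Count = 3

Answer: 3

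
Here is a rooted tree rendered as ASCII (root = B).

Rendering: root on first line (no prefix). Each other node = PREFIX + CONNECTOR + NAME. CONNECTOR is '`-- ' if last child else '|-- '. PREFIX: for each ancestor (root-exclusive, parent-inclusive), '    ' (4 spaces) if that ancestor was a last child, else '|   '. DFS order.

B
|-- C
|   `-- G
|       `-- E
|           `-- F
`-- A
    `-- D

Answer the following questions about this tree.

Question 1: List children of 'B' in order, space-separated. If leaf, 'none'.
Node B's children (from adjacency): C, A

Answer: C A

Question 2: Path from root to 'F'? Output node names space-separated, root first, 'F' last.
Answer: B C G E F

Derivation:
Walk down from root: B -> C -> G -> E -> F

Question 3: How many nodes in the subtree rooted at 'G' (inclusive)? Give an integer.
Answer: 3

Derivation:
Subtree rooted at G contains: E, F, G
Count = 3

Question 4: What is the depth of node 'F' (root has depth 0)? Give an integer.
Answer: 4

Derivation:
Path from root to F: B -> C -> G -> E -> F
Depth = number of edges = 4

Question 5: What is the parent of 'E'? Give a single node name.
Scan adjacency: E appears as child of G

Answer: G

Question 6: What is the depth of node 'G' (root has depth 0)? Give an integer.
Answer: 2

Derivation:
Path from root to G: B -> C -> G
Depth = number of edges = 2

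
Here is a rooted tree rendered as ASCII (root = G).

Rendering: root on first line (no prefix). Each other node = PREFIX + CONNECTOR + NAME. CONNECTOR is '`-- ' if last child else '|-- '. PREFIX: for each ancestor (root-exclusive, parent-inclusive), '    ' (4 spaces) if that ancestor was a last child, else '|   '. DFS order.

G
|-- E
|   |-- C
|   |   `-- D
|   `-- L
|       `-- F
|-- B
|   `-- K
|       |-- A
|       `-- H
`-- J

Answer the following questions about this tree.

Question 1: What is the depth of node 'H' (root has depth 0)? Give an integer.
Answer: 3

Derivation:
Path from root to H: G -> B -> K -> H
Depth = number of edges = 3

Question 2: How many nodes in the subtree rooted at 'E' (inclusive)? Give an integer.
Answer: 5

Derivation:
Subtree rooted at E contains: C, D, E, F, L
Count = 5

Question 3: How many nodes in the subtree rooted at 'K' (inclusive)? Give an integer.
Answer: 3

Derivation:
Subtree rooted at K contains: A, H, K
Count = 3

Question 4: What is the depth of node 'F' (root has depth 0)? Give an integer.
Path from root to F: G -> E -> L -> F
Depth = number of edges = 3

Answer: 3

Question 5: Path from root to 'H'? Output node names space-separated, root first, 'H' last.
Answer: G B K H

Derivation:
Walk down from root: G -> B -> K -> H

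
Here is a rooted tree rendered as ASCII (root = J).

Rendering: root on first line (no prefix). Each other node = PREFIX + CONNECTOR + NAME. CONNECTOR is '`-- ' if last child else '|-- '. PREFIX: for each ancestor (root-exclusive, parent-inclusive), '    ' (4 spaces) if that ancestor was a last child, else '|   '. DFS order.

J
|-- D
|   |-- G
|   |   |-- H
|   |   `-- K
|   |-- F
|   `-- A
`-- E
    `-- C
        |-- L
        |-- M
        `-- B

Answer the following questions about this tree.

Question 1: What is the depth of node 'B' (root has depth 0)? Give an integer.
Answer: 3

Derivation:
Path from root to B: J -> E -> C -> B
Depth = number of edges = 3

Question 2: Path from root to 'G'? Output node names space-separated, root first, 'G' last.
Walk down from root: J -> D -> G

Answer: J D G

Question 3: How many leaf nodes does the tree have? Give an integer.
Answer: 7

Derivation:
Leaves (nodes with no children): A, B, F, H, K, L, M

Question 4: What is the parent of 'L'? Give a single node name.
Answer: C

Derivation:
Scan adjacency: L appears as child of C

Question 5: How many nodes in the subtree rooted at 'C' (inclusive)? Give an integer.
Subtree rooted at C contains: B, C, L, M
Count = 4

Answer: 4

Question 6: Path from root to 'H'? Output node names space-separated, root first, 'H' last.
Answer: J D G H

Derivation:
Walk down from root: J -> D -> G -> H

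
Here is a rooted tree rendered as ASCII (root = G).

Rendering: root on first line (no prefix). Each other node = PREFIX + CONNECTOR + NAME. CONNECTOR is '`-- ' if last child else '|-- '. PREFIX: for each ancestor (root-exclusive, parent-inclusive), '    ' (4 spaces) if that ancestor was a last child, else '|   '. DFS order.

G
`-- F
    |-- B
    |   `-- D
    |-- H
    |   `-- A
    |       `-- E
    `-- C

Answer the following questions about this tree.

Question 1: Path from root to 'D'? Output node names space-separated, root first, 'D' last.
Answer: G F B D

Derivation:
Walk down from root: G -> F -> B -> D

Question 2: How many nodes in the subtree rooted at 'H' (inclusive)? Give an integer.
Subtree rooted at H contains: A, E, H
Count = 3

Answer: 3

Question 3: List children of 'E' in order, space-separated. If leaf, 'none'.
Node E's children (from adjacency): (leaf)

Answer: none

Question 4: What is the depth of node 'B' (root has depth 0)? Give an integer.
Path from root to B: G -> F -> B
Depth = number of edges = 2

Answer: 2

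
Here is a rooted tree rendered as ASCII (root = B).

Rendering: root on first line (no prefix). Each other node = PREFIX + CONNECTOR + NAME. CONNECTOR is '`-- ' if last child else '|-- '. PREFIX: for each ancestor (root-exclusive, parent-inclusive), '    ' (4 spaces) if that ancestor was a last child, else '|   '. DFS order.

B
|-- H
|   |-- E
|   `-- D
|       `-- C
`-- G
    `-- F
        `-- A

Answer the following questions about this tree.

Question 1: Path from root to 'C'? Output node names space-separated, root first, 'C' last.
Walk down from root: B -> H -> D -> C

Answer: B H D C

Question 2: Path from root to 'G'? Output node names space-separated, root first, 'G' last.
Answer: B G

Derivation:
Walk down from root: B -> G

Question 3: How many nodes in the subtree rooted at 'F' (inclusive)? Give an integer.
Answer: 2

Derivation:
Subtree rooted at F contains: A, F
Count = 2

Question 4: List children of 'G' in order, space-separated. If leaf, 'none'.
Answer: F

Derivation:
Node G's children (from adjacency): F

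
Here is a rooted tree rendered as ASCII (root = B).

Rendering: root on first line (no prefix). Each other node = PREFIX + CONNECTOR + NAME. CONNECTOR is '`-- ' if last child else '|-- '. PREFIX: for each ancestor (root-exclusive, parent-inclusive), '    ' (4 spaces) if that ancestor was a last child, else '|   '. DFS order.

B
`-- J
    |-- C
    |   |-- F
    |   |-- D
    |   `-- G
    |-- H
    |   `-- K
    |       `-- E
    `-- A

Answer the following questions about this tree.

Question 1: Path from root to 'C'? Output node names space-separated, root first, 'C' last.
Answer: B J C

Derivation:
Walk down from root: B -> J -> C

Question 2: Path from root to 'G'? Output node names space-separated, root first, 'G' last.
Walk down from root: B -> J -> C -> G

Answer: B J C G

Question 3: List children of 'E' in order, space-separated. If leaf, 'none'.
Answer: none

Derivation:
Node E's children (from adjacency): (leaf)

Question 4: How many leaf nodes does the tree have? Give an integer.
Answer: 5

Derivation:
Leaves (nodes with no children): A, D, E, F, G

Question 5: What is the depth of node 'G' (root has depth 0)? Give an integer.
Answer: 3

Derivation:
Path from root to G: B -> J -> C -> G
Depth = number of edges = 3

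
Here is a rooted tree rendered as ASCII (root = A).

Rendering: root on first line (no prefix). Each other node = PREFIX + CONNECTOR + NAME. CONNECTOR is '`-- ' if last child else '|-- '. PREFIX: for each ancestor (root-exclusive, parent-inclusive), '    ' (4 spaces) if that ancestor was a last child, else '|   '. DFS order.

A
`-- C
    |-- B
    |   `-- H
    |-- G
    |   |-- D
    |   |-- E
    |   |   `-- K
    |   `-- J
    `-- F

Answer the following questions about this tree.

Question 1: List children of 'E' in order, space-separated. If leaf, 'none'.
Node E's children (from adjacency): K

Answer: K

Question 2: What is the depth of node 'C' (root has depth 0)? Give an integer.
Answer: 1

Derivation:
Path from root to C: A -> C
Depth = number of edges = 1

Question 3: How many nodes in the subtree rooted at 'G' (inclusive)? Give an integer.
Answer: 5

Derivation:
Subtree rooted at G contains: D, E, G, J, K
Count = 5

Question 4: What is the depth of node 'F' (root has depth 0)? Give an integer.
Answer: 2

Derivation:
Path from root to F: A -> C -> F
Depth = number of edges = 2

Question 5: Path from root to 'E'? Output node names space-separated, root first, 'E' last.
Walk down from root: A -> C -> G -> E

Answer: A C G E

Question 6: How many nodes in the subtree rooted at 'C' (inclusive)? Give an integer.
Answer: 9

Derivation:
Subtree rooted at C contains: B, C, D, E, F, G, H, J, K
Count = 9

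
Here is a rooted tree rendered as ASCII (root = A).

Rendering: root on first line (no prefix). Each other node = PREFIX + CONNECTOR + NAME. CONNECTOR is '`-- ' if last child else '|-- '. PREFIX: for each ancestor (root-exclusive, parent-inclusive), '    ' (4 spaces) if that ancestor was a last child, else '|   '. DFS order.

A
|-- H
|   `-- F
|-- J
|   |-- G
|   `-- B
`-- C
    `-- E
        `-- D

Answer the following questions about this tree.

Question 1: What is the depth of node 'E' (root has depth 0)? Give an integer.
Path from root to E: A -> C -> E
Depth = number of edges = 2

Answer: 2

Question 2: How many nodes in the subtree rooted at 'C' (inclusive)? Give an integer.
Answer: 3

Derivation:
Subtree rooted at C contains: C, D, E
Count = 3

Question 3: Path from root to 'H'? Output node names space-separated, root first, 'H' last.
Answer: A H

Derivation:
Walk down from root: A -> H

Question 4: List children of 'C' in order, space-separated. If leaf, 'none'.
Node C's children (from adjacency): E

Answer: E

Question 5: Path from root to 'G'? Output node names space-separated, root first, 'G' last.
Answer: A J G

Derivation:
Walk down from root: A -> J -> G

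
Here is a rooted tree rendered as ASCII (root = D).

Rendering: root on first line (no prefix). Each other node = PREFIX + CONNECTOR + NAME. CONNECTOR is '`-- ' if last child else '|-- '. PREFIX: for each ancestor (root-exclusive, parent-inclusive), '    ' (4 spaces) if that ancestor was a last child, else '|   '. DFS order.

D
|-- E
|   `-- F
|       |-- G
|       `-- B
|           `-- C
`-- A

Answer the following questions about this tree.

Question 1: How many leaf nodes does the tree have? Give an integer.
Leaves (nodes with no children): A, C, G

Answer: 3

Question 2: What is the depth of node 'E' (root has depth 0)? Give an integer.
Path from root to E: D -> E
Depth = number of edges = 1

Answer: 1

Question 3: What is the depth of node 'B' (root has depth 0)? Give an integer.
Path from root to B: D -> E -> F -> B
Depth = number of edges = 3

Answer: 3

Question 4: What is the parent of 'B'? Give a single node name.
Answer: F

Derivation:
Scan adjacency: B appears as child of F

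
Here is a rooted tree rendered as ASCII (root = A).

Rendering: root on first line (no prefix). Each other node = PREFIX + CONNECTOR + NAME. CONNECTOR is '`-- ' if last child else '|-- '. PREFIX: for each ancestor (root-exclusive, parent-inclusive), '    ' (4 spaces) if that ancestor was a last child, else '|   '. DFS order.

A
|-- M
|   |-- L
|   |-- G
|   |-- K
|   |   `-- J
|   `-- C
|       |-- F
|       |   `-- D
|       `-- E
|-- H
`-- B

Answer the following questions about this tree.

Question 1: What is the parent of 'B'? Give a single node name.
Scan adjacency: B appears as child of A

Answer: A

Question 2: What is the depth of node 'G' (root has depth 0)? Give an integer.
Path from root to G: A -> M -> G
Depth = number of edges = 2

Answer: 2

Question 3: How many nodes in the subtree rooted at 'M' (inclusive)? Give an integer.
Subtree rooted at M contains: C, D, E, F, G, J, K, L, M
Count = 9

Answer: 9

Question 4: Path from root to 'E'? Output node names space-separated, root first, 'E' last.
Answer: A M C E

Derivation:
Walk down from root: A -> M -> C -> E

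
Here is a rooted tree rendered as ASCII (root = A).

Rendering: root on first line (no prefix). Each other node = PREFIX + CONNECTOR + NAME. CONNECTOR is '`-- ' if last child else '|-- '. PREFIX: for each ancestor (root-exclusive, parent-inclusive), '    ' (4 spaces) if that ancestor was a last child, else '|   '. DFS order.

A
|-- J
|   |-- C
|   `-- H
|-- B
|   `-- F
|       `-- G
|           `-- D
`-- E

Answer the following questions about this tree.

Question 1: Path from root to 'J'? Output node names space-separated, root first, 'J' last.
Walk down from root: A -> J

Answer: A J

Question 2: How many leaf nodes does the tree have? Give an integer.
Answer: 4

Derivation:
Leaves (nodes with no children): C, D, E, H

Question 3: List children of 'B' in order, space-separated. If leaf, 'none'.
Node B's children (from adjacency): F

Answer: F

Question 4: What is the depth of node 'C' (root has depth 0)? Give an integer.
Answer: 2

Derivation:
Path from root to C: A -> J -> C
Depth = number of edges = 2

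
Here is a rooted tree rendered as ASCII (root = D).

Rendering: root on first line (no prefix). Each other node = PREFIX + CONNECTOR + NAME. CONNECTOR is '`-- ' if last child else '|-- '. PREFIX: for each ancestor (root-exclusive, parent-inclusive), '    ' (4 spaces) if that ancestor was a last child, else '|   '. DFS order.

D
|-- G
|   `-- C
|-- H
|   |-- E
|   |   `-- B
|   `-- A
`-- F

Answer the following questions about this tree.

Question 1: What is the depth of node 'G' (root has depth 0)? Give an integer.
Path from root to G: D -> G
Depth = number of edges = 1

Answer: 1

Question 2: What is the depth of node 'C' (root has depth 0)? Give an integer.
Answer: 2

Derivation:
Path from root to C: D -> G -> C
Depth = number of edges = 2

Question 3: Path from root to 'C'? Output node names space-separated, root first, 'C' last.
Walk down from root: D -> G -> C

Answer: D G C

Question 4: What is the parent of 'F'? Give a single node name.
Scan adjacency: F appears as child of D

Answer: D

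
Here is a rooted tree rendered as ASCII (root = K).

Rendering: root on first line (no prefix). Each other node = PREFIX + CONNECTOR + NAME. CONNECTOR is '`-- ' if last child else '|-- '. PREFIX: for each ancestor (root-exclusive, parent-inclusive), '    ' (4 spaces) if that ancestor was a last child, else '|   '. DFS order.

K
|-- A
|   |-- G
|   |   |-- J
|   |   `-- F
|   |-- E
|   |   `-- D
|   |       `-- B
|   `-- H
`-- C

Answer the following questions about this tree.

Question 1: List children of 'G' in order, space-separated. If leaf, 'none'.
Answer: J F

Derivation:
Node G's children (from adjacency): J, F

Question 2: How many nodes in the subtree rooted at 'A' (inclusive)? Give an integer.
Subtree rooted at A contains: A, B, D, E, F, G, H, J
Count = 8

Answer: 8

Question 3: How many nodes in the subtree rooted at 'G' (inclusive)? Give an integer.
Subtree rooted at G contains: F, G, J
Count = 3

Answer: 3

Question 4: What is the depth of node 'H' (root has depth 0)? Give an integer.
Answer: 2

Derivation:
Path from root to H: K -> A -> H
Depth = number of edges = 2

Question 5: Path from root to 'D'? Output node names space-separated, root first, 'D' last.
Walk down from root: K -> A -> E -> D

Answer: K A E D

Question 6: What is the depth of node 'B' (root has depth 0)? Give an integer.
Path from root to B: K -> A -> E -> D -> B
Depth = number of edges = 4

Answer: 4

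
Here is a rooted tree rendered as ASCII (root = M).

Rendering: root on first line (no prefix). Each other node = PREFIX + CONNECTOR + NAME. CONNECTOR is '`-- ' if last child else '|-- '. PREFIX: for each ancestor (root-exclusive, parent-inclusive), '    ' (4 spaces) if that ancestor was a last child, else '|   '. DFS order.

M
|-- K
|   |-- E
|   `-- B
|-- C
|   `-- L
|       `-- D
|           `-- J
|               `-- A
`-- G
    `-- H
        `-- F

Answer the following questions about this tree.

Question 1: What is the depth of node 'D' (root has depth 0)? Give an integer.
Path from root to D: M -> C -> L -> D
Depth = number of edges = 3

Answer: 3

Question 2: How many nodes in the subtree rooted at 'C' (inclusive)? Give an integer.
Answer: 5

Derivation:
Subtree rooted at C contains: A, C, D, J, L
Count = 5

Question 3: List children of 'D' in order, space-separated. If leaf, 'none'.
Answer: J

Derivation:
Node D's children (from adjacency): J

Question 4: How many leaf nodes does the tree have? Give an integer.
Answer: 4

Derivation:
Leaves (nodes with no children): A, B, E, F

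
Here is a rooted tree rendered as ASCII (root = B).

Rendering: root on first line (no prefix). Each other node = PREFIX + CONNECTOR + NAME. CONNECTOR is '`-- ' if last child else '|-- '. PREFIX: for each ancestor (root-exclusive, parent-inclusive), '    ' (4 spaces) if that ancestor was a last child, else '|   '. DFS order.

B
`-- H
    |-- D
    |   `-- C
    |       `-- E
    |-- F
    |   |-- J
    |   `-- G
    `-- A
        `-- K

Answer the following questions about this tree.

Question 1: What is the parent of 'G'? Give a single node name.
Answer: F

Derivation:
Scan adjacency: G appears as child of F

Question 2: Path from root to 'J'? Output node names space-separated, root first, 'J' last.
Answer: B H F J

Derivation:
Walk down from root: B -> H -> F -> J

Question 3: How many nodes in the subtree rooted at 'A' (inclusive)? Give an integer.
Answer: 2

Derivation:
Subtree rooted at A contains: A, K
Count = 2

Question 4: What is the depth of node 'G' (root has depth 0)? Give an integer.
Path from root to G: B -> H -> F -> G
Depth = number of edges = 3

Answer: 3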